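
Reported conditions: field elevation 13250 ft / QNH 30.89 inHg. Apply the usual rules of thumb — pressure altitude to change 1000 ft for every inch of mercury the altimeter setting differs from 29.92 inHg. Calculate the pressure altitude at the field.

Pressure correction = (29.92 − 30.89) × 1000 = -970 ft.
Pressure altitude = 13250 + (-970) = 12280 ft.

12280 ft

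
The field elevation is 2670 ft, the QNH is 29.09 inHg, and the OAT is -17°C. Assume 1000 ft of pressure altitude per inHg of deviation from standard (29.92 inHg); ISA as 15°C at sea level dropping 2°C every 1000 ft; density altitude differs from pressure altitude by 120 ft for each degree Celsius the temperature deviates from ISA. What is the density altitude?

Pressure altitude = 2670 + (29.92 − 29.09) × 1000 = 2670 + (+830) = 3500 ft.
ISA temperature at 3500 ft = 15 − 2 × (3500/1000) = 8°C.
ISA deviation = -17 − 8 = -25°C.
Density altitude = 3500 + 120 × (-25) = 500 ft.

500 ft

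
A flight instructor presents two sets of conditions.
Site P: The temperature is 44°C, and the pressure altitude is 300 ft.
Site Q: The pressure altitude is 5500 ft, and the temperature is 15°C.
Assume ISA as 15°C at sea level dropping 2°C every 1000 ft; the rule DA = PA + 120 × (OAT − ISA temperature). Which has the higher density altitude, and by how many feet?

Site P: ISA temp = 14.4°C, deviation +29.6°C, DA = 300 + 120 × 29.6 = 3852 ft.
Site Q: ISA temp = 4°C, deviation +11°C, DA = 5500 + 120 × 11 = 6820 ft.
Site Q is higher by 6820 − 3852 = 2968 ft.

Site Q by 2968 ft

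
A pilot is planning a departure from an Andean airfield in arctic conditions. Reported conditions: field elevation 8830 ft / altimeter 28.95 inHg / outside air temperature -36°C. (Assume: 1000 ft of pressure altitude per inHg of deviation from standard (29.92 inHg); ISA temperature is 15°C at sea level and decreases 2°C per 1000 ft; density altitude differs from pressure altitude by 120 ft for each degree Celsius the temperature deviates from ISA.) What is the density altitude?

6032 ft

Pressure altitude = 8830 + (29.92 − 28.95) × 1000 = 8830 + (+970) = 9800 ft.
ISA temperature at 9800 ft = 15 − 2 × (9800/1000) = -4.6°C.
ISA deviation = -36 − (-4.6) = -31.4°C.
Density altitude = 9800 + 120 × (-31.4) = 6032 ft.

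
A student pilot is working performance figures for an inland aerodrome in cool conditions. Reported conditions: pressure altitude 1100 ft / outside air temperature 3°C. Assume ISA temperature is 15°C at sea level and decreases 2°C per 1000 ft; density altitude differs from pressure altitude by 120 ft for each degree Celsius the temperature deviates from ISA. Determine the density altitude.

-76 ft

ISA temperature at 1100 ft = 15 − 2 × (1100/1000) = 12.8°C.
ISA deviation = 3 − 12.8 = -9.8°C.
Density altitude = 1100 + 120 × (-9.8) = 1100 + (-1176) = -76 ft.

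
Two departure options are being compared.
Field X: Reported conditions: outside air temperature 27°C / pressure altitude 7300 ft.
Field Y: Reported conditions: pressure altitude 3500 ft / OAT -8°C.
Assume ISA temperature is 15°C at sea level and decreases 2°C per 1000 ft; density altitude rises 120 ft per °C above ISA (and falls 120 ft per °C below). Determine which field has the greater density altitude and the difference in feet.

Field X by 8912 ft

Field X: ISA temp = 0.4°C, deviation +26.6°C, DA = 7300 + 120 × 26.6 = 10492 ft.
Field Y: ISA temp = 8°C, deviation -16°C, DA = 3500 + 120 × (-16) = 1580 ft.
Field X is higher by 10492 − 1580 = 8912 ft.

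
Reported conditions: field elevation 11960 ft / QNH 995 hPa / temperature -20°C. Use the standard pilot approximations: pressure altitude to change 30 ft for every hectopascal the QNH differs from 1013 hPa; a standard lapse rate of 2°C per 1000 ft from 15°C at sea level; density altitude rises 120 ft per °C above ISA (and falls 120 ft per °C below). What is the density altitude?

11300 ft

Pressure altitude = 11960 + (1013 − 995) × 30 = 11960 + (+540) = 12500 ft.
ISA temperature at 12500 ft = 15 − 2 × (12500/1000) = -10°C.
ISA deviation = -20 − (-10) = -10°C.
Density altitude = 12500 + 120 × (-10) = 11300 ft.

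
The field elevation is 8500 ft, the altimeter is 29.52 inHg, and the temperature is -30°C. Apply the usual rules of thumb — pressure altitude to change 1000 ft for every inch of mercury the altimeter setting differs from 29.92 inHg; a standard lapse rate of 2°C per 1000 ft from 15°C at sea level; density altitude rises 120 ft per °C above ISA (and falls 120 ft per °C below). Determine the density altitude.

Pressure altitude = 8500 + (29.92 − 29.52) × 1000 = 8500 + (+400) = 8900 ft.
ISA temperature at 8900 ft = 15 − 2 × (8900/1000) = -2.8°C.
ISA deviation = -30 − (-2.8) = -27.2°C.
Density altitude = 8900 + 120 × (-27.2) = 5636 ft.

5636 ft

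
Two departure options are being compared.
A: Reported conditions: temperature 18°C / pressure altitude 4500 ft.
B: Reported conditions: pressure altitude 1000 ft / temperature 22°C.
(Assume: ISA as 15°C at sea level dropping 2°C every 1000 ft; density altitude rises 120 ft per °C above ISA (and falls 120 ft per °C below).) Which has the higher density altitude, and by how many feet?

A by 3860 ft

A: ISA temp = 6°C, deviation +12°C, DA = 4500 + 120 × 12 = 5940 ft.
B: ISA temp = 13°C, deviation +9°C, DA = 1000 + 120 × 9 = 2080 ft.
A is higher by 5940 − 2080 = 3860 ft.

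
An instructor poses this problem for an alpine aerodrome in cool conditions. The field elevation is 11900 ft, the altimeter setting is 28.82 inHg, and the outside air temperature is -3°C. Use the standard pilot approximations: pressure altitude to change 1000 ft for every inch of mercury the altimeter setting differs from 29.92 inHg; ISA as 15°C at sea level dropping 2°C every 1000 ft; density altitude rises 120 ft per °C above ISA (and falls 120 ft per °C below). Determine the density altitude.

13960 ft

Pressure altitude = 11900 + (29.92 − 28.82) × 1000 = 11900 + (+1100) = 13000 ft.
ISA temperature at 13000 ft = 15 − 2 × (13000/1000) = -11°C.
ISA deviation = -3 − (-11) = +8°C.
Density altitude = 13000 + 120 × (8) = 13960 ft.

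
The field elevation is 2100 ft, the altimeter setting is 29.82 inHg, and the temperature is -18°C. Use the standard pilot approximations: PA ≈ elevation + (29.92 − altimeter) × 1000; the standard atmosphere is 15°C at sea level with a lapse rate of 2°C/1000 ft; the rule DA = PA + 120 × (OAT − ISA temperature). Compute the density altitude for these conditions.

Pressure altitude = 2100 + (29.92 − 29.82) × 1000 = 2100 + (+100) = 2200 ft.
ISA temperature at 2200 ft = 15 − 2 × (2200/1000) = 10.6°C.
ISA deviation = -18 − 10.6 = -28.6°C.
Density altitude = 2200 + 120 × (-28.6) = -1232 ft.

-1232 ft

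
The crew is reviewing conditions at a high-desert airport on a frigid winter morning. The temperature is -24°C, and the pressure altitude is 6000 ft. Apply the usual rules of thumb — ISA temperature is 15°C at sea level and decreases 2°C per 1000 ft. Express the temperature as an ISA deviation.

ISA-27°C

ISA temperature at 6000 ft = 15 − 2 × (6000/1000) = 3°C.
Deviation = OAT − ISA = -24 − 3 = -27°C.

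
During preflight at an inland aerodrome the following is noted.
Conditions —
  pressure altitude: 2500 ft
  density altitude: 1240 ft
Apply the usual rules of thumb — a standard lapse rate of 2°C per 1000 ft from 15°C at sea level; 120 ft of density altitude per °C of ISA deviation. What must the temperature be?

-0.5°C

Density altitude − pressure altitude = 1240 − 2500 = -1260 ft.
At 120 ft/°C that is an ISA deviation of -1260/120 = -10.5°C.
ISA temperature at 2500 ft = 15 − 2 × (2500/1000) = 10°C.
OAT = ISA + deviation = 10 + (-10.5) = -0.5°C.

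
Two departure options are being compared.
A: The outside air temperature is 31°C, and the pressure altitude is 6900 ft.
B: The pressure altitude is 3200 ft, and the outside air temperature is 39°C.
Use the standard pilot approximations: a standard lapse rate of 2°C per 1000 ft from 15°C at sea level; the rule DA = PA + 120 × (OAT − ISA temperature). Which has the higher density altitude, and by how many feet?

A by 3628 ft

A: ISA temp = 1.2°C, deviation +29.8°C, DA = 6900 + 120 × 29.8 = 10476 ft.
B: ISA temp = 8.6°C, deviation +30.4°C, DA = 3200 + 120 × 30.4 = 6848 ft.
A is higher by 10476 − 6848 = 3628 ft.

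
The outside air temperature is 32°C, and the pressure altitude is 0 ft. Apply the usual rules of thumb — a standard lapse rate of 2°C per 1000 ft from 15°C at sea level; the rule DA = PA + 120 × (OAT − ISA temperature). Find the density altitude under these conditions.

2040 ft

ISA temperature at 0 ft = 15 − 2 × (0/1000) = 15°C.
ISA deviation = 32 − 15 = +17°C.
Density altitude = 0 + 120 × (17) = 0 + (+2040) = 2040 ft.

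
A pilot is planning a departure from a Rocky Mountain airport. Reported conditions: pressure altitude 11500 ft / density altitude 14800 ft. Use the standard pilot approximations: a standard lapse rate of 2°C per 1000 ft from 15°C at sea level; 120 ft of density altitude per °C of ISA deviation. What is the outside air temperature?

19.5°C

Density altitude − pressure altitude = 14800 − 11500 = +3300 ft.
At 120 ft/°C that is an ISA deviation of 3300/120 = +27.5°C.
ISA temperature at 11500 ft = 15 − 2 × (11500/1000) = -8°C.
OAT = ISA + deviation = -8 + (+27.5) = 19.5°C.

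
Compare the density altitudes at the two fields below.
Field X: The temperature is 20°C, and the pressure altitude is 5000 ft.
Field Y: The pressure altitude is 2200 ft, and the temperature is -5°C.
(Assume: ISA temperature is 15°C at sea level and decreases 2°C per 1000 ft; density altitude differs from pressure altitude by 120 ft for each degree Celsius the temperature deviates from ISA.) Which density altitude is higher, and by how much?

Field X by 6472 ft

Field X: ISA temp = 5°C, deviation +15°C, DA = 5000 + 120 × 15 = 6800 ft.
Field Y: ISA temp = 10.6°C, deviation -15.6°C, DA = 2200 + 120 × (-15.6) = 328 ft.
Field X is higher by 6800 − 328 = 6472 ft.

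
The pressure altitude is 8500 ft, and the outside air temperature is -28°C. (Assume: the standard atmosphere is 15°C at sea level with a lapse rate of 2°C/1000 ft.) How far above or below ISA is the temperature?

ISA-26°C

ISA temperature at 8500 ft = 15 − 2 × (8500/1000) = -2°C.
Deviation = OAT − ISA = -28 − (-2) = -26°C.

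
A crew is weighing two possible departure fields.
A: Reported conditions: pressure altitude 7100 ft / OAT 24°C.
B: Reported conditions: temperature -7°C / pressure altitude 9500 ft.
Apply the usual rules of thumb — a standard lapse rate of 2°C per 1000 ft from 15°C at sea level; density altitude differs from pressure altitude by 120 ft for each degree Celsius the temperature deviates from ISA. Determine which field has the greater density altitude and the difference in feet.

A by 744 ft

A: ISA temp = 0.8°C, deviation +23.2°C, DA = 7100 + 120 × 23.2 = 9884 ft.
B: ISA temp = -4°C, deviation -3°C, DA = 9500 + 120 × (-3) = 9140 ft.
A is higher by 9884 − 9140 = 744 ft.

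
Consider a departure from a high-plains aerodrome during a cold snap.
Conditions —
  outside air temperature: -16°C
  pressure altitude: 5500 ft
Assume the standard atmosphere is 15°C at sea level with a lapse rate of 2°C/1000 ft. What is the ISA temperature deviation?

ISA-20°C

ISA temperature at 5500 ft = 15 − 2 × (5500/1000) = 4°C.
Deviation = OAT − ISA = -16 − 4 = -20°C.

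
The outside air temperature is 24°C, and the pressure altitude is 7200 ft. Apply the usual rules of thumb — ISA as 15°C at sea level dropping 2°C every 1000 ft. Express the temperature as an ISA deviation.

ISA+23.4°C

ISA temperature at 7200 ft = 15 − 2 × (7200/1000) = 0.6°C.
Deviation = OAT − ISA = 24 − 0.6 = +23.4°C.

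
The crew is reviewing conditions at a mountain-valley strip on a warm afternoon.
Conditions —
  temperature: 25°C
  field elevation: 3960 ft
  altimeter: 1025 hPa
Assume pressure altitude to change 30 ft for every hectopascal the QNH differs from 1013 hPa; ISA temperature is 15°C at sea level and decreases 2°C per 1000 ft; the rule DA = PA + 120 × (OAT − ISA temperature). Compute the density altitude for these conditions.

5664 ft

Pressure altitude = 3960 + (1013 − 1025) × 30 = 3960 + (-360) = 3600 ft.
ISA temperature at 3600 ft = 15 − 2 × (3600/1000) = 7.8°C.
ISA deviation = 25 − 7.8 = +17.2°C.
Density altitude = 3600 + 120 × (17.2) = 5664 ft.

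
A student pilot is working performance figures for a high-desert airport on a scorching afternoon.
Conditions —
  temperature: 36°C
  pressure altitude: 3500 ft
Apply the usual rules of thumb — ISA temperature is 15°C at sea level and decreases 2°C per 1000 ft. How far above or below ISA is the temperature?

ISA+28°C

ISA temperature at 3500 ft = 15 − 2 × (3500/1000) = 8°C.
Deviation = OAT − ISA = 36 − 8 = +28°C.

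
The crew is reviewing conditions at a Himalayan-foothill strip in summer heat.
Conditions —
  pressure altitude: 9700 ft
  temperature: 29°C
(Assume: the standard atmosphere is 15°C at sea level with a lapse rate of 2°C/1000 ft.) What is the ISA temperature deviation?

ISA temperature at 9700 ft = 15 − 2 × (9700/1000) = -4.4°C.
Deviation = OAT − ISA = 29 − (-4.4) = +33.4°C.

ISA+33.4°C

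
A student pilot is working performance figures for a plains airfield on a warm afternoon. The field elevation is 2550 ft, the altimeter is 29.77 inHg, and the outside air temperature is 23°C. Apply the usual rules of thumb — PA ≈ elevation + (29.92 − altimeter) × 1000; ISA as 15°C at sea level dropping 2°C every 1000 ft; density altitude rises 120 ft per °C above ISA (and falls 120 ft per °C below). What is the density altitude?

Pressure altitude = 2550 + (29.92 − 29.77) × 1000 = 2550 + (+150) = 2700 ft.
ISA temperature at 2700 ft = 15 − 2 × (2700/1000) = 9.6°C.
ISA deviation = 23 − 9.6 = +13.4°C.
Density altitude = 2700 + 120 × (13.4) = 4308 ft.

4308 ft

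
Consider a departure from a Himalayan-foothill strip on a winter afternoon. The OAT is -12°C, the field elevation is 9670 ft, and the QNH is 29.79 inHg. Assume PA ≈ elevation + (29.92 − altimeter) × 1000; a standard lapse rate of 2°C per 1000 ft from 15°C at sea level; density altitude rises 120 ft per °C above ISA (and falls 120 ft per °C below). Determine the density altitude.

8912 ft

Pressure altitude = 9670 + (29.92 − 29.79) × 1000 = 9670 + (+130) = 9800 ft.
ISA temperature at 9800 ft = 15 − 2 × (9800/1000) = -4.6°C.
ISA deviation = -12 − (-4.6) = -7.4°C.
Density altitude = 9800 + 120 × (-7.4) = 8912 ft.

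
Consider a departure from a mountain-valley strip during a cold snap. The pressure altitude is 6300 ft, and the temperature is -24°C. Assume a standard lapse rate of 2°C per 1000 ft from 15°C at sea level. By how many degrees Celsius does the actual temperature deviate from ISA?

ISA-26.4°C

ISA temperature at 6300 ft = 15 − 2 × (6300/1000) = 2.4°C.
Deviation = OAT − ISA = -24 − 2.4 = -26.4°C.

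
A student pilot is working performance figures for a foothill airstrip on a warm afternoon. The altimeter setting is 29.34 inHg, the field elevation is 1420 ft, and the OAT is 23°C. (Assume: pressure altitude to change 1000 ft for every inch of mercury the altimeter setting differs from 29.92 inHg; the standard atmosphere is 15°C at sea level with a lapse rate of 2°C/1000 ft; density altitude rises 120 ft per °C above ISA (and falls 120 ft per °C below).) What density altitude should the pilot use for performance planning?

Pressure altitude = 1420 + (29.92 − 29.34) × 1000 = 1420 + (+580) = 2000 ft.
ISA temperature at 2000 ft = 15 − 2 × (2000/1000) = 11°C.
ISA deviation = 23 − 11 = +12°C.
Density altitude = 2000 + 120 × (12) = 3440 ft.

3440 ft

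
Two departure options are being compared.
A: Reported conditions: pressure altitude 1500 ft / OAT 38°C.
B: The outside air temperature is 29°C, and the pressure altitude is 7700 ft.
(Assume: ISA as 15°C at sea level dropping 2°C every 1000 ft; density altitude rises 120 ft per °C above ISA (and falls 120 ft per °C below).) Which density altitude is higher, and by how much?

B by 6608 ft

A: ISA temp = 12°C, deviation +26°C, DA = 1500 + 120 × 26 = 4620 ft.
B: ISA temp = -0.4°C, deviation +29.4°C, DA = 7700 + 120 × 29.4 = 11228 ft.
B is higher by 11228 − 4620 = 6608 ft.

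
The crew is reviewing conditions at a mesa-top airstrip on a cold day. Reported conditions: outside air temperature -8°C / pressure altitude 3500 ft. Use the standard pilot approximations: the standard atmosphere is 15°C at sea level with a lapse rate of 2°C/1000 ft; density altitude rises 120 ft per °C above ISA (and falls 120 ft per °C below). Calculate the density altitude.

1580 ft

ISA temperature at 3500 ft = 15 − 2 × (3500/1000) = 8°C.
ISA deviation = -8 − 8 = -16°C.
Density altitude = 3500 + 120 × (-16) = 3500 + (-1920) = 1580 ft.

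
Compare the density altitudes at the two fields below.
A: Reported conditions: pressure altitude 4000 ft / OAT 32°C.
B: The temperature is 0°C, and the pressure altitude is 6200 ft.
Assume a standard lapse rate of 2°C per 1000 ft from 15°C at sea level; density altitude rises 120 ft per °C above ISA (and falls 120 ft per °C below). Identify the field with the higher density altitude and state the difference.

A by 1112 ft

A: ISA temp = 7°C, deviation +25°C, DA = 4000 + 120 × 25 = 7000 ft.
B: ISA temp = 2.6°C, deviation -2.6°C, DA = 6200 + 120 × (-2.6) = 5888 ft.
A is higher by 7000 − 5888 = 1112 ft.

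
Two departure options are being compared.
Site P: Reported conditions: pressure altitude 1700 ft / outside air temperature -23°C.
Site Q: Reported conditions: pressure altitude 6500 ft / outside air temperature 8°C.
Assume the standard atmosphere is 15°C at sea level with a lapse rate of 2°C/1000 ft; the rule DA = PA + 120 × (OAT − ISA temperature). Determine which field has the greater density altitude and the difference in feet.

Site Q by 9672 ft

Site P: ISA temp = 11.6°C, deviation -34.6°C, DA = 1700 + 120 × (-34.6) = -2452 ft.
Site Q: ISA temp = 2°C, deviation +6°C, DA = 6500 + 120 × 6 = 7220 ft.
Site Q is higher by 7220 − (-2452) = 9672 ft.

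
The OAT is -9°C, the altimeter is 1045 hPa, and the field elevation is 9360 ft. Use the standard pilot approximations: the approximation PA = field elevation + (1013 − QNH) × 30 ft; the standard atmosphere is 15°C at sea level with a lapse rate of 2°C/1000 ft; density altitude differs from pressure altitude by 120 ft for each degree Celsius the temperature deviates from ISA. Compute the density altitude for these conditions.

Pressure altitude = 9360 + (1013 − 1045) × 30 = 9360 + (-960) = 8400 ft.
ISA temperature at 8400 ft = 15 − 2 × (8400/1000) = -1.8°C.
ISA deviation = -9 − (-1.8) = -7.2°C.
Density altitude = 8400 + 120 × (-7.2) = 7536 ft.

7536 ft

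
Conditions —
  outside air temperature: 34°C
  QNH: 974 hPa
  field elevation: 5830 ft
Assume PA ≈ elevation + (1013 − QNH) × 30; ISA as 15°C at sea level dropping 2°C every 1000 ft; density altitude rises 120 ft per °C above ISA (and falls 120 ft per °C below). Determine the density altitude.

Pressure altitude = 5830 + (1013 − 974) × 30 = 5830 + (+1170) = 7000 ft.
ISA temperature at 7000 ft = 15 − 2 × (7000/1000) = 1°C.
ISA deviation = 34 − 1 = +33°C.
Density altitude = 7000 + 120 × (33) = 10960 ft.

10960 ft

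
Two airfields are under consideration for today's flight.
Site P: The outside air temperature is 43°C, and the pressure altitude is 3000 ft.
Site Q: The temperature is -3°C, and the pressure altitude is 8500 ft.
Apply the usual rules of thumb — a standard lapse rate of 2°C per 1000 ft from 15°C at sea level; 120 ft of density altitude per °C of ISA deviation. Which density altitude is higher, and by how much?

Site P: ISA temp = 9°C, deviation +34°C, DA = 3000 + 120 × 34 = 7080 ft.
Site Q: ISA temp = -2°C, deviation -1°C, DA = 8500 + 120 × (-1) = 8380 ft.
Site Q is higher by 8380 − 7080 = 1300 ft.

Site Q by 1300 ft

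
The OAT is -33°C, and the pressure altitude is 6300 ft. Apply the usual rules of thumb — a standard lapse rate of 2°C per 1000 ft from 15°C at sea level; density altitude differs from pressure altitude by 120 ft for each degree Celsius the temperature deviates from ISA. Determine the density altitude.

ISA temperature at 6300 ft = 15 − 2 × (6300/1000) = 2.4°C.
ISA deviation = -33 − 2.4 = -35.4°C.
Density altitude = 6300 + 120 × (-35.4) = 6300 + (-4248) = 2052 ft.

2052 ft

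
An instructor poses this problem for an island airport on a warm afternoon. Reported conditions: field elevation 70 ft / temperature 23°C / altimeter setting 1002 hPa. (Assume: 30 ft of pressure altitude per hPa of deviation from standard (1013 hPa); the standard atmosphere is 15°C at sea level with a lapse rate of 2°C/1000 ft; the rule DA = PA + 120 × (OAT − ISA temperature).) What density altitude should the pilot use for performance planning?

1456 ft

Pressure altitude = 70 + (1013 − 1002) × 30 = 70 + (+330) = 400 ft.
ISA temperature at 400 ft = 15 − 2 × (400/1000) = 14.2°C.
ISA deviation = 23 − 14.2 = +8.8°C.
Density altitude = 400 + 120 × (8.8) = 1456 ft.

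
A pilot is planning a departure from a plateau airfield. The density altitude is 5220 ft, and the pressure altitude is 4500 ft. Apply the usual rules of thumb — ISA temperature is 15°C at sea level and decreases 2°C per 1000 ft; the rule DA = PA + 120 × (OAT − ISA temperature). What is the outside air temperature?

12°C

Density altitude − pressure altitude = 5220 − 4500 = +720 ft.
At 120 ft/°C that is an ISA deviation of 720/120 = +6°C.
ISA temperature at 4500 ft = 15 − 2 × (4500/1000) = 6°C.
OAT = ISA + deviation = 6 + (+6) = 12°C.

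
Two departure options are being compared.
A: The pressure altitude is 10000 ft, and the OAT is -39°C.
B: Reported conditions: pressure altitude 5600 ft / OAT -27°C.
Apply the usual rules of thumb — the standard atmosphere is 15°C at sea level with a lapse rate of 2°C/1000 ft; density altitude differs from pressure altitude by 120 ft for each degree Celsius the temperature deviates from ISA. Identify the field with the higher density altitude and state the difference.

A: ISA temp = -5°C, deviation -34°C, DA = 10000 + 120 × (-34) = 5920 ft.
B: ISA temp = 3.8°C, deviation -30.8°C, DA = 5600 + 120 × (-30.8) = 1904 ft.
A is higher by 5920 − 1904 = 4016 ft.

A by 4016 ft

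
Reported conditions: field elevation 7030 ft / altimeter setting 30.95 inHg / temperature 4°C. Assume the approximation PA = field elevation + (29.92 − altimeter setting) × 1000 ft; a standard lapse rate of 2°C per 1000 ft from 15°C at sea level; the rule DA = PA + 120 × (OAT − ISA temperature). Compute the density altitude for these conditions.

6120 ft

Pressure altitude = 7030 + (29.92 − 30.95) × 1000 = 7030 + (-1030) = 6000 ft.
ISA temperature at 6000 ft = 15 − 2 × (6000/1000) = 3°C.
ISA deviation = 4 − 3 = +1°C.
Density altitude = 6000 + 120 × (1) = 6120 ft.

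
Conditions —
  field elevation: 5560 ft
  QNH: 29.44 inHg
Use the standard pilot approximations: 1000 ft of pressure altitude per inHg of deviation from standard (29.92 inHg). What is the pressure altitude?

6040 ft

Pressure correction = (29.92 − 29.44) × 1000 = +480 ft.
Pressure altitude = 5560 + (+480) = 6040 ft.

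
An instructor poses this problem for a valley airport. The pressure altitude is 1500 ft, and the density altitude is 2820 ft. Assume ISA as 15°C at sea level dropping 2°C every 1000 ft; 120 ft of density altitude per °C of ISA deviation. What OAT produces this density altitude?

Density altitude − pressure altitude = 2820 − 1500 = +1320 ft.
At 120 ft/°C that is an ISA deviation of 1320/120 = +11°C.
ISA temperature at 1500 ft = 15 − 2 × (1500/1000) = 12°C.
OAT = ISA + deviation = 12 + (+11) = 23°C.

23°C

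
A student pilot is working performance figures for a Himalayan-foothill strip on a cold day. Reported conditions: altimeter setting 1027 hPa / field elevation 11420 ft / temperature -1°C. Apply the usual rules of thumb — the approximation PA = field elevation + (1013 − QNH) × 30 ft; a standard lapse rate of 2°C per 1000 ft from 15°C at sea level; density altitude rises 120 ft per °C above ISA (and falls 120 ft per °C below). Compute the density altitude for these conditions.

Pressure altitude = 11420 + (1013 − 1027) × 30 = 11420 + (-420) = 11000 ft.
ISA temperature at 11000 ft = 15 − 2 × (11000/1000) = -7°C.
ISA deviation = -1 − (-7) = +6°C.
Density altitude = 11000 + 120 × (6) = 11720 ft.

11720 ft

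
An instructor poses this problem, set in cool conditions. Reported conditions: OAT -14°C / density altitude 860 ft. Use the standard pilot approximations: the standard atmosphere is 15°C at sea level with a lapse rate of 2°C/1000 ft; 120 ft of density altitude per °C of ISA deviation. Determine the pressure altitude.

DA = PA + 120 × (OAT − (15 − 2·PA/1000)) = PA + 120·OAT − 1800 + 0.24·PA = 1.24·PA + 120·OAT − 1800.
So 1.24·PA = 860 − 120 × (-14) + 1800 = 4340.
PA = 4340 / 1.24 = 3500 ft.

3500 ft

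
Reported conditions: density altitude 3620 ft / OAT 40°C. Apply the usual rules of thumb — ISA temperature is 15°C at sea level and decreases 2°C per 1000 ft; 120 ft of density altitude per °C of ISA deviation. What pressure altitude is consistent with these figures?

DA = PA + 120 × (OAT − (15 − 2·PA/1000)) = PA + 120·OAT − 1800 + 0.24·PA = 1.24·PA + 120·OAT − 1800.
So 1.24·PA = 3620 − 120 × 40 + 1800 = 620.
PA = 620 / 1.24 = 500 ft.

500 ft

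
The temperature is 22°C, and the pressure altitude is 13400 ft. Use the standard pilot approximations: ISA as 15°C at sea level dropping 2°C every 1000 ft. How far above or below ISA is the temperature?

ISA+33.8°C

ISA temperature at 13400 ft = 15 − 2 × (13400/1000) = -11.8°C.
Deviation = OAT − ISA = 22 − (-11.8) = +33.8°C.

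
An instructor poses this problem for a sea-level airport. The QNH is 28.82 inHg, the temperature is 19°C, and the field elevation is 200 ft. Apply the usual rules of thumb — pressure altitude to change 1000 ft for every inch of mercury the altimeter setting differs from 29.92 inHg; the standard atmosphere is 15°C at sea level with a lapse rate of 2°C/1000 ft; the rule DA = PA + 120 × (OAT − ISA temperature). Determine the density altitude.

2092 ft

Pressure altitude = 200 + (29.92 − 28.82) × 1000 = 200 + (+1100) = 1300 ft.
ISA temperature at 1300 ft = 15 − 2 × (1300/1000) = 12.4°C.
ISA deviation = 19 − 12.4 = +6.6°C.
Density altitude = 1300 + 120 × (6.6) = 2092 ft.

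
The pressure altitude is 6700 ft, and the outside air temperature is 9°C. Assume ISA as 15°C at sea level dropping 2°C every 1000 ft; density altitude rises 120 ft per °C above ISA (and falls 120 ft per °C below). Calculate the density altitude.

7588 ft

ISA temperature at 6700 ft = 15 − 2 × (6700/1000) = 1.6°C.
ISA deviation = 9 − 1.6 = +7.4°C.
Density altitude = 6700 + 120 × (7.4) = 6700 + (+888) = 7588 ft.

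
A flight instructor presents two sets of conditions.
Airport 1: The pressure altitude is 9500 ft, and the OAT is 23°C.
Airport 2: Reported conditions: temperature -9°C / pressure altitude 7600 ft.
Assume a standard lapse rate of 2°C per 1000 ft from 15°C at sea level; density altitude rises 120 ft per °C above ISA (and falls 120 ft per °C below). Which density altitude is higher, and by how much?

Airport 1: ISA temp = -4°C, deviation +27°C, DA = 9500 + 120 × 27 = 12740 ft.
Airport 2: ISA temp = -0.2°C, deviation -8.8°C, DA = 7600 + 120 × (-8.8) = 6544 ft.
Airport 1 is higher by 12740 − 6544 = 6196 ft.

Airport 1 by 6196 ft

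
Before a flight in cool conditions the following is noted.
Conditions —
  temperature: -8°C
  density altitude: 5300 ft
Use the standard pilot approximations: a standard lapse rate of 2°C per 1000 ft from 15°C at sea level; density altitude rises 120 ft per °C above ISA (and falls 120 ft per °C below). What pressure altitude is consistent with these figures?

6500 ft

DA = PA + 120 × (OAT − (15 − 2·PA/1000)) = PA + 120·OAT − 1800 + 0.24·PA = 1.24·PA + 120·OAT − 1800.
So 1.24·PA = 5300 − 120 × (-8) + 1800 = 8060.
PA = 8060 / 1.24 = 6500 ft.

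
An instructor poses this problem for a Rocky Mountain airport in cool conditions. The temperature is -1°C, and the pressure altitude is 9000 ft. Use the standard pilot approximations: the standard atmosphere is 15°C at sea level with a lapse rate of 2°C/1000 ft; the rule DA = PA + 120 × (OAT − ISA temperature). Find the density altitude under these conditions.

9240 ft

ISA temperature at 9000 ft = 15 − 2 × (9000/1000) = -3°C.
ISA deviation = -1 − (-3) = +2°C.
Density altitude = 9000 + 120 × (2) = 9000 + (+240) = 9240 ft.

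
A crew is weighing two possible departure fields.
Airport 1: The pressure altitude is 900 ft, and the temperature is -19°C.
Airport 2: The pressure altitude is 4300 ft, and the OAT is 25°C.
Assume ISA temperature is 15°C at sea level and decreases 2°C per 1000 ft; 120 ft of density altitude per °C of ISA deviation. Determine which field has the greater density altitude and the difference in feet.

Airport 2 by 9496 ft

Airport 1: ISA temp = 13.2°C, deviation -32.2°C, DA = 900 + 120 × (-32.2) = -2964 ft.
Airport 2: ISA temp = 6.4°C, deviation +18.6°C, DA = 4300 + 120 × 18.6 = 6532 ft.
Airport 2 is higher by 6532 − (-2964) = 9496 ft.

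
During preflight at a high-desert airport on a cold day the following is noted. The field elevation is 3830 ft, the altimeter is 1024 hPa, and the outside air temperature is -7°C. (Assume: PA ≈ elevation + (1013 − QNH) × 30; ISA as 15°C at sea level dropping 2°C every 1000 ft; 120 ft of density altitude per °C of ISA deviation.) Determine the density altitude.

Pressure altitude = 3830 + (1013 − 1024) × 30 = 3830 + (-330) = 3500 ft.
ISA temperature at 3500 ft = 15 − 2 × (3500/1000) = 8°C.
ISA deviation = -7 − 8 = -15°C.
Density altitude = 3500 + 120 × (-15) = 1700 ft.

1700 ft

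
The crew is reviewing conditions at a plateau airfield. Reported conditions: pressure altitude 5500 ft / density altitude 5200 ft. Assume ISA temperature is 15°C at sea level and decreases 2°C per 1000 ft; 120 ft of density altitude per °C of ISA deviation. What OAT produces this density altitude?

Density altitude − pressure altitude = 5200 − 5500 = -300 ft.
At 120 ft/°C that is an ISA deviation of -300/120 = -2.5°C.
ISA temperature at 5500 ft = 15 − 2 × (5500/1000) = 4°C.
OAT = ISA + deviation = 4 + (-2.5) = 1.5°C.

1.5°C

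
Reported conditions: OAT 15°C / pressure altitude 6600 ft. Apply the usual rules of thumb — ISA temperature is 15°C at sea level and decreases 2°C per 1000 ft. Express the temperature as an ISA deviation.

ISA temperature at 6600 ft = 15 − 2 × (6600/1000) = 1.8°C.
Deviation = OAT − ISA = 15 − 1.8 = +13.2°C.

ISA+13.2°C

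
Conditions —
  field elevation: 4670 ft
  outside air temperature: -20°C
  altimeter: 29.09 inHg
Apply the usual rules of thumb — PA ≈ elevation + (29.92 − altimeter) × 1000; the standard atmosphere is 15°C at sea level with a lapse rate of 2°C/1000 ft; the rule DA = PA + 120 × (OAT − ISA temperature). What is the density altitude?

2620 ft

Pressure altitude = 4670 + (29.92 − 29.09) × 1000 = 4670 + (+830) = 5500 ft.
ISA temperature at 5500 ft = 15 − 2 × (5500/1000) = 4°C.
ISA deviation = -20 − 4 = -24°C.
Density altitude = 5500 + 120 × (-24) = 2620 ft.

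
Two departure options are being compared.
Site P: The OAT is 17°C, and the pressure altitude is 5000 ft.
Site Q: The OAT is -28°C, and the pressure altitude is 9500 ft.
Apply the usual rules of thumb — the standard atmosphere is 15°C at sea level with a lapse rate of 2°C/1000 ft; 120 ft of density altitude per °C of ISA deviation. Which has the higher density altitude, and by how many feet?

Site Q by 180 ft

Site P: ISA temp = 5°C, deviation +12°C, DA = 5000 + 120 × 12 = 6440 ft.
Site Q: ISA temp = -4°C, deviation -24°C, DA = 9500 + 120 × (-24) = 6620 ft.
Site Q is higher by 6620 − 6440 = 180 ft.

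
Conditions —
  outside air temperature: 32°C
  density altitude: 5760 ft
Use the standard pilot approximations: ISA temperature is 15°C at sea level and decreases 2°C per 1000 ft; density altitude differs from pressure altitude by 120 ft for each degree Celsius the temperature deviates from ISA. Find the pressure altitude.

3000 ft

DA = PA + 120 × (OAT − (15 − 2·PA/1000)) = PA + 120·OAT − 1800 + 0.24·PA = 1.24·PA + 120·OAT − 1800.
So 1.24·PA = 5760 − 120 × 32 + 1800 = 3720.
PA = 3720 / 1.24 = 3000 ft.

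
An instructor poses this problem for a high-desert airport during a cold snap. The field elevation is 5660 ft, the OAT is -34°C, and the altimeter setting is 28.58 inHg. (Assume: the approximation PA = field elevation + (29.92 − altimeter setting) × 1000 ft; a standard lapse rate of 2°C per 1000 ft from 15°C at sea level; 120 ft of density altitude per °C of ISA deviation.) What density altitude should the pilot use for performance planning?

2800 ft

Pressure altitude = 5660 + (29.92 − 28.58) × 1000 = 5660 + (+1340) = 7000 ft.
ISA temperature at 7000 ft = 15 − 2 × (7000/1000) = 1°C.
ISA deviation = -34 − 1 = -35°C.
Density altitude = 7000 + 120 × (-35) = 2800 ft.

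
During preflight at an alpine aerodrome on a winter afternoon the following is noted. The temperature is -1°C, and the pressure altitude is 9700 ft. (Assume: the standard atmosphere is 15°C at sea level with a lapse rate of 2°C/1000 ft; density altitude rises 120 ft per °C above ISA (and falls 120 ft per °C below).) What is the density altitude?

ISA temperature at 9700 ft = 15 − 2 × (9700/1000) = -4.4°C.
ISA deviation = -1 − (-4.4) = +3.4°C.
Density altitude = 9700 + 120 × (3.4) = 9700 + (+408) = 10108 ft.

10108 ft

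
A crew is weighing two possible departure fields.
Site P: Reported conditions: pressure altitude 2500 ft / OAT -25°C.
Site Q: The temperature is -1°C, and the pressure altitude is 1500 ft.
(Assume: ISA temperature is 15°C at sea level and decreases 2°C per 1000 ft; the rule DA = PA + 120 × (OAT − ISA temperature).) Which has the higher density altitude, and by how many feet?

Site P: ISA temp = 10°C, deviation -35°C, DA = 2500 + 120 × (-35) = -1700 ft.
Site Q: ISA temp = 12°C, deviation -13°C, DA = 1500 + 120 × (-13) = -60 ft.
Site Q is higher by -60 − (-1700) = 1640 ft.

Site Q by 1640 ft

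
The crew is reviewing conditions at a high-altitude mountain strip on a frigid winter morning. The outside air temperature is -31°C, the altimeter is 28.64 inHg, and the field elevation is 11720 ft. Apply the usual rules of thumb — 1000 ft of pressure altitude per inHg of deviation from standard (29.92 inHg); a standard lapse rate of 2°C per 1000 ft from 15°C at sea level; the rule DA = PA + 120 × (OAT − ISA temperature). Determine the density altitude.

10600 ft

Pressure altitude = 11720 + (29.92 − 28.64) × 1000 = 11720 + (+1280) = 13000 ft.
ISA temperature at 13000 ft = 15 − 2 × (13000/1000) = -11°C.
ISA deviation = -31 − (-11) = -20°C.
Density altitude = 13000 + 120 × (-20) = 10600 ft.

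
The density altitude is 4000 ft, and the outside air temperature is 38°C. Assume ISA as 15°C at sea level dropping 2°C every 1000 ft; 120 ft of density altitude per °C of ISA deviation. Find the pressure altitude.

1000 ft

DA = PA + 120 × (OAT − (15 − 2·PA/1000)) = PA + 120·OAT − 1800 + 0.24·PA = 1.24·PA + 120·OAT − 1800.
So 1.24·PA = 4000 − 120 × 38 + 1800 = 1240.
PA = 1240 / 1.24 = 1000 ft.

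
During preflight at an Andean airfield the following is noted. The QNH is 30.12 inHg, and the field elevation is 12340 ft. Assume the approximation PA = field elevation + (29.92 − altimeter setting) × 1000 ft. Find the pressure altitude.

Pressure correction = (29.92 − 30.12) × 1000 = -200 ft.
Pressure altitude = 12340 + (-200) = 12140 ft.

12140 ft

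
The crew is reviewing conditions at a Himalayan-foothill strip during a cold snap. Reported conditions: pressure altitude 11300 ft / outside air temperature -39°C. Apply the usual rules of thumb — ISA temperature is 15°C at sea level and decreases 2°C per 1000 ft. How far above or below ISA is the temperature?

ISA-31.4°C

ISA temperature at 11300 ft = 15 − 2 × (11300/1000) = -7.6°C.
Deviation = OAT − ISA = -39 − (-7.6) = -31.4°C.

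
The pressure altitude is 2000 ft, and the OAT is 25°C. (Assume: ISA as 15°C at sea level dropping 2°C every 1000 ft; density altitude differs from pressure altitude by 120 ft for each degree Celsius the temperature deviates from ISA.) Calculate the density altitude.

ISA temperature at 2000 ft = 15 − 2 × (2000/1000) = 11°C.
ISA deviation = 25 − 11 = +14°C.
Density altitude = 2000 + 120 × (14) = 2000 + (+1680) = 3680 ft.

3680 ft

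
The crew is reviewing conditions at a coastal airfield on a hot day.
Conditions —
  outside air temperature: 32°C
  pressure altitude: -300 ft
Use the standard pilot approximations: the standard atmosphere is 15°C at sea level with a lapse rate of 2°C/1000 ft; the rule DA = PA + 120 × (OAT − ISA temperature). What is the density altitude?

ISA temperature at -300 ft = 15 − 2 × (-300/1000) = 15.6°C.
ISA deviation = 32 − 15.6 = +16.4°C.
Density altitude = -300 + 120 × (16.4) = -300 + (+1968) = 1668 ft.

1668 ft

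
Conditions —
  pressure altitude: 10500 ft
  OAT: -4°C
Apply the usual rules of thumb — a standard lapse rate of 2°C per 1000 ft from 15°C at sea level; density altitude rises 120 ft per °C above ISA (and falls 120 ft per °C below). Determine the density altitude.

10740 ft

ISA temperature at 10500 ft = 15 − 2 × (10500/1000) = -6°C.
ISA deviation = -4 − (-6) = +2°C.
Density altitude = 10500 + 120 × (2) = 10500 + (+240) = 10740 ft.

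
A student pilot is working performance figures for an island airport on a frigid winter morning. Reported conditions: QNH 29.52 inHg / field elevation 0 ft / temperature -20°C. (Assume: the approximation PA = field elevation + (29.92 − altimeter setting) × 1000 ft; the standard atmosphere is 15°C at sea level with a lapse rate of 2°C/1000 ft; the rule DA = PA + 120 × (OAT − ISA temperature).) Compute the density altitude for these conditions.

-3704 ft

Pressure altitude = 0 + (29.92 − 29.52) × 1000 = 0 + (+400) = 400 ft.
ISA temperature at 400 ft = 15 − 2 × (400/1000) = 14.2°C.
ISA deviation = -20 − 14.2 = -34.2°C.
Density altitude = 400 + 120 × (-34.2) = -3704 ft.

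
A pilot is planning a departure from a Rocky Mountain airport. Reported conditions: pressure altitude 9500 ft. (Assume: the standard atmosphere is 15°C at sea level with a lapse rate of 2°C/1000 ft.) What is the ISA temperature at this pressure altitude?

ISA temperature = 15 − 2 × (9500/1000) = 15 − 19 = -4°C.

-4°C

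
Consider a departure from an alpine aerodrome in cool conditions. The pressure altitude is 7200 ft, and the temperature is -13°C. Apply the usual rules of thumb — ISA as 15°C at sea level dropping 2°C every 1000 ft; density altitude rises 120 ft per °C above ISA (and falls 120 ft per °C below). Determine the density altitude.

5568 ft

ISA temperature at 7200 ft = 15 − 2 × (7200/1000) = 0.6°C.
ISA deviation = -13 − 0.6 = -13.6°C.
Density altitude = 7200 + 120 × (-13.6) = 7200 + (-1632) = 5568 ft.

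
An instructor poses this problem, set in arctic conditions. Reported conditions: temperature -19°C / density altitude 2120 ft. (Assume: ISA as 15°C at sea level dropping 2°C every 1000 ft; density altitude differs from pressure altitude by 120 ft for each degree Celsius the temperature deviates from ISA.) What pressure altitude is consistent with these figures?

DA = PA + 120 × (OAT − (15 − 2·PA/1000)) = PA + 120·OAT − 1800 + 0.24·PA = 1.24·PA + 120·OAT − 1800.
So 1.24·PA = 2120 − 120 × (-19) + 1800 = 6200.
PA = 6200 / 1.24 = 5000 ft.

5000 ft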